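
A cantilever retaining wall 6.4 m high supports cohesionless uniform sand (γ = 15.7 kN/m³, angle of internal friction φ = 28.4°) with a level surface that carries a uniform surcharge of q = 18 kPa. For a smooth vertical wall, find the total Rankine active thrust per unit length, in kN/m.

155 kN/m

K_a = tan²(45° − φ/2) = 0.3554.
Soil triangle: ½ K_a γ H² = 0.5×0.3554×15.7×6.4² = 114.3 kN/m.
Surcharge rectangle: K_a q H = 0.3554×18×6.4 = 40.94 kN/m.
Total = 114.3 + 40.94 = 155.2 kN/m.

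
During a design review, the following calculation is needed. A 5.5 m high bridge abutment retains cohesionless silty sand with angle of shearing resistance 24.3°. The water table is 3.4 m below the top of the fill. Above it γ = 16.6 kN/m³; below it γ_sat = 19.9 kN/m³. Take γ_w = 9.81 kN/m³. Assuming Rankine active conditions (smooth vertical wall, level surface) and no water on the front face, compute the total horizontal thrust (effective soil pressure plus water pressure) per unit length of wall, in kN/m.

120 kN/m

K_a = tan²(45° − φ/2) = 0.4169.
γ' = 19.9 − 9.81 = 10.09 kN/m³. Depth below WT = 2.1 m.
σ'_h at WT = K_a γ d_w = 23.53 kPa; at base = 23.53 + K_a γ' × 2.1 = 32.36 kPa.
P₁ (0–3.4 m) = ½×23.53×3.4 = 40.00. P₂ (3.4–5.5 m) = ½(23.53+32.36)×2.1 = 58.69.
P_w = ½ γ_w h₂² = 0.5×9.81×2.1² = 21.63. Total = 40.00+58.69+21.63 = 120.3 kN/m.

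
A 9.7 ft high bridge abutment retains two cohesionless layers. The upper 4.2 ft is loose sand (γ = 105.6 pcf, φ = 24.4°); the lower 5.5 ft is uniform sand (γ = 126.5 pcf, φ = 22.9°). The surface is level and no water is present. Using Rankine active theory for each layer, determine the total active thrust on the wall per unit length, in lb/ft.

2300 lb/ft

K_a1 = tan²(45°−24.4°/2) = 0.4153; K_a2 = tan²(45°−22.9°/2) = 0.4398.
Layer 1: σ at base = K_a1 γ₁ h₁ = 184.2 psf; P₁ = ½×184.2×4.2 = 386.8.
Layer 2: σ_v at top = γ₁h₁ = 443.5; σ_h top = K_a2×443.5 = 195.0; σ_h base = K_a2×(443.5+126.5×5.5) = 501.0.
P₂ = ½(195.0+501.0)×5.5 = 1914. Total P_a = 386.8+1914 = 2301 lb/ft.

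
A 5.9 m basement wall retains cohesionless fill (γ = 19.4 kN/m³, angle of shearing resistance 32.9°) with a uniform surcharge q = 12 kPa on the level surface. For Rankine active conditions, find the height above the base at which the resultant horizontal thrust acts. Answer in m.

2.14 m

K_a = 0.2960.
Triangular part P₁ = ½K_aγH² = 99.96 at H/3 = 1.967 m; rectangular part P₂ = K_a q H = 20.96 at H/2 = 2.950 m.
ȳ = (P₁·1.967 + P₂·2.950)/(P₁+P₂) = 2.137 m.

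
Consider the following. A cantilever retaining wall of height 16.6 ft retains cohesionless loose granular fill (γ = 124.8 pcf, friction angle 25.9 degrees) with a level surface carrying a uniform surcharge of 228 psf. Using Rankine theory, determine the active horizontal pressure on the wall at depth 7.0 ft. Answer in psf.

432 psf

K_a = (1 − sin φ)/(1 + sin φ) = 0.3920.
σ_v = γz + q = 124.8 × 7.0 + 228 = 1102 psf.
σ_h = K_a σ_v = 0.3920 × 1102 = 431.8 psf.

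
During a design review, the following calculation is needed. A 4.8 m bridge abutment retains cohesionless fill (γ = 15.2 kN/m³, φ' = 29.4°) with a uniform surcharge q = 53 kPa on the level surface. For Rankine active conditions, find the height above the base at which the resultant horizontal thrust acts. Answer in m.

K_a = 0.3415.
Triangular part P₁ = ½K_aγH² = 59.79 at H/3 = 1.600 m; rectangular part P₂ = K_a q H = 86.87 at H/2 = 2.400 m.
ȳ = (P₁·1.600 + P₂·2.400)/(P₁+P₂) = 2.074 m.

2.07 m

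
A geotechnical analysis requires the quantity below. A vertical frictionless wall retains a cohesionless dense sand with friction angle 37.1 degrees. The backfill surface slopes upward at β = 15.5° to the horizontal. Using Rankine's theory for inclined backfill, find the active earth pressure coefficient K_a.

0.271

K_a = cos β · (cos β − √(cos²β − cos²φ)) / (cos β + √(cos²β − cos²φ)).
cos β = 0.9636, cos φ = 0.7976, √(cos²β − cos²φ) = 0.5408.
K_a = 0.9636 × (0.9636 − 0.5408)/(0.9636 + 0.5408) = 0.2709.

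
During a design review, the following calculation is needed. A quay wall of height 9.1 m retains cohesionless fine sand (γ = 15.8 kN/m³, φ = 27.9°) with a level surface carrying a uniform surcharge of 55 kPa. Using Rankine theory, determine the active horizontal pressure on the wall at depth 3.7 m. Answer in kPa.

41.1 kPa

K_a = (1 − sin φ)/(1 + sin φ) = 0.3625.
σ_v = γz + q = 15.8 × 3.7 + 55 = 113.5 kPa.
σ_h = K_a σ_v = 0.3625 × 113.5 = 41.13 kPa.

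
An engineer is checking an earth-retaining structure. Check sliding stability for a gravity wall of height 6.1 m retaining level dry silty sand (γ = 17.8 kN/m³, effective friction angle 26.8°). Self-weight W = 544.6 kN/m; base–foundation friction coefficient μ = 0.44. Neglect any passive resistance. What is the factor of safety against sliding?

1.91

K_a = tan²(45° − 26.8°/2) = 0.3785.
P_a = ½K_aγH² = 0.5×0.3785×17.8×6.1² = 125.3 kN/m, acting at H/3 = 2.033 m above the base.
FS_sliding = μW / P_a = 0.44×544.6 / 125.3 = 1.912.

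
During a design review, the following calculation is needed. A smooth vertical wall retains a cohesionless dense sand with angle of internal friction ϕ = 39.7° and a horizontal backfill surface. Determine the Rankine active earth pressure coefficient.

K_a = (1 − sin φ)/(1 + sin φ) = (1 − sin 39.7°)/(1 + sin 39.7°) = 0.2204.

0.220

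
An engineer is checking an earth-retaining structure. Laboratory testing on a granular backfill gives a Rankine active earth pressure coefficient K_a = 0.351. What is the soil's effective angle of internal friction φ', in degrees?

28.7°

K_a = tan²(45° − φ/2) ⇒ 45° − φ/2 = arctan(√0.351) = 30.64°.
φ = 2(45° − 30.64°) = 28.71°.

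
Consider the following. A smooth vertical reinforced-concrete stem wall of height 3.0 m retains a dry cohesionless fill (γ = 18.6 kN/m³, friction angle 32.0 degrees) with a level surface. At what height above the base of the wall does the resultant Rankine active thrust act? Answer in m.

K_a = 0.3073.
The pressure distribution is triangular, so the resultant acts at H/3 above the base = 3.0/3 = 1.000 m.

1.00 m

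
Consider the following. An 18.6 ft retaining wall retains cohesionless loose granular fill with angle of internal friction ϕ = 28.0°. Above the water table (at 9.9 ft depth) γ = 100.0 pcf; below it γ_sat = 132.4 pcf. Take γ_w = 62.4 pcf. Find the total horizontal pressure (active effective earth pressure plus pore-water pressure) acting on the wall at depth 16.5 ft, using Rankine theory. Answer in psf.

K_a = (1 − sin φ)/(1 + sin φ) = 0.3610.
γ' = 132.4 − 62.4 = 70.00 pcf.
Effective vertical stress at 16.5 ft: σ'_v = 100.0×9.9 + 70.00×6.60 = 1452 psf.
σ'_h = K_a σ'_v = 0.3610 × 1452 = 524.2 psf; u = γ_w × 6.60 = 411.8 psf.
Total σ_h = 524.2 + 411.8 = 936.1 psf.

936 psf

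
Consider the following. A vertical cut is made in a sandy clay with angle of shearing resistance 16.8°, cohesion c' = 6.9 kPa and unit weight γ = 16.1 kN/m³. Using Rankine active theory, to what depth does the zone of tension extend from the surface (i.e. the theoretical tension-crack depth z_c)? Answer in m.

K_a = tan²(45° − 16.8°/2) = 0.5516; √K_a = 0.7427.
The active pressure is zero where K_a γ z = 2c√K_a, so z_c = 2c/(γ√K_a) = 2×6.9/(16.1×0.7427) = 1.154 m.

1.15 m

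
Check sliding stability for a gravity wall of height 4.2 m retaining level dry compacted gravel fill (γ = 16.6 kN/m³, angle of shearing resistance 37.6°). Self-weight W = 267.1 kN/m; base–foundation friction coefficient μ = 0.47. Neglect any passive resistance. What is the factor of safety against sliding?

K_a = tan²(45° − 37.6°/2) = 0.2421.
P_a = ½K_aγH² = 0.5×0.2421×16.6×4.2² = 35.45 kN/m, acting at H/3 = 1.400 m above the base.
FS_sliding = μW / P_a = 0.47×267.1 / 35.45 = 3.541.

3.54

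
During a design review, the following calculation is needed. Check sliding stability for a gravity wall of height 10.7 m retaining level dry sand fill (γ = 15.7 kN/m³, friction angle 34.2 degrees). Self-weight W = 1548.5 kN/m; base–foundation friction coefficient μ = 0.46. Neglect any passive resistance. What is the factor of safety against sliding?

2.83

K_a = tan²(45° − 34.2°/2) = 0.2803.
P_a = ½K_aγH² = 0.5×0.2803×15.7×10.7² = 252.0 kN/m, acting at H/3 = 3.567 m above the base.
FS_sliding = μW / P_a = 0.46×1548.5 / 252.0 = 2.827.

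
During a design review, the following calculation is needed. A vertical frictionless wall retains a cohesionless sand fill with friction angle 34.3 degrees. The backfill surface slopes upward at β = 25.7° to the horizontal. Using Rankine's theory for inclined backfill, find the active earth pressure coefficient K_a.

0.387

K_a = cos β · (cos β − √(cos²β − cos²φ)) / (cos β + √(cos²β − cos²φ)).
cos β = 0.9011, cos φ = 0.8261, √(cos²β − cos²φ) = 0.3599.
K_a = 0.9011 × (0.9011 − 0.3599)/(0.9011 + 0.3599) = 0.3868.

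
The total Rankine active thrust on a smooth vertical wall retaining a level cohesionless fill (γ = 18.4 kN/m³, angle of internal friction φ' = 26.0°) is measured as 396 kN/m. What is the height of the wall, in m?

K_a = 0.3905. P_a = ½ K_a γ H² ⇒ H = √(2P_a/(K_a γ)).
H = √(2×396/(0.3905×18.4)) = 10.50 m.

10.5 m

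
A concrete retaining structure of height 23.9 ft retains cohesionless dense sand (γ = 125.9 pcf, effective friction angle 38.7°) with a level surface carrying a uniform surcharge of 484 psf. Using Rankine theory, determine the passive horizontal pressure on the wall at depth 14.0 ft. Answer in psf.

K_p = (1 + sin φ)/(1 − sin φ) = 4.337.
σ_v = γz + q = 125.9 × 14.0 + 484 = 2247 psf.
σ_h = K_p σ_v = 4.337 × 2247 = 9743 psf.

9740 psf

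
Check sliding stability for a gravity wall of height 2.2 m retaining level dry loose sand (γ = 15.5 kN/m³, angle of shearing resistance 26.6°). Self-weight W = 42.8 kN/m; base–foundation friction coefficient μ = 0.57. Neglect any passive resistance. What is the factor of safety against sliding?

1.71

K_a = tan²(45° − 26.6°/2) = 0.3814.
P_a = ½K_aγH² = 0.5×0.3814×15.5×2.2² = 14.31 kN/m, acting at H/3 = 0.7333 m above the base.
FS_sliding = μW / P_a = 0.57×42.8 / 14.31 = 1.705.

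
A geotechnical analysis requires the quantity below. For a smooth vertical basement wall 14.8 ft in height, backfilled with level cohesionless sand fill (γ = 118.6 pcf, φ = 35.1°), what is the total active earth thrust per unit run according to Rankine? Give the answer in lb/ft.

K_a = tan²(45° − φ/2) = 0.2698.
P_a = ½ K_a γ H² = 0.5 × 0.2698 × 118.6 × 14.8² = 3505 lb/ft.

3500 lb/ft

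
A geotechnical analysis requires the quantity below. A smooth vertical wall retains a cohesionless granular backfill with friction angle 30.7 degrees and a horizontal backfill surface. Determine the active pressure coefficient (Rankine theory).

K_a = tan²(45° − φ/2) = tan²(29.65°) = 0.3240.

0.324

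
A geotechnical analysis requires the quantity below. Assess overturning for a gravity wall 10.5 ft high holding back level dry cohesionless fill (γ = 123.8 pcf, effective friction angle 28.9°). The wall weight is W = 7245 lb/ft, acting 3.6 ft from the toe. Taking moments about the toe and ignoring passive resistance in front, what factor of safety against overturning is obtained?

3.13

K_a = tan²(45° − 28.9°/2) = 0.3484.
P_a = ½K_aγH² = 0.5×0.3484×123.8×10.5² = 2377 lb/ft, acting at H/3 = 3.500 ft above the base.
Overturning moment M_o = P_a × H/3 = 2377 × 3.500 = 8321.
Resisting moment M_r = W × 3.6 = 7245 × 3.6 = 26080.
FS_overturning = M_r/M_o = 26080/8321 = 3.135.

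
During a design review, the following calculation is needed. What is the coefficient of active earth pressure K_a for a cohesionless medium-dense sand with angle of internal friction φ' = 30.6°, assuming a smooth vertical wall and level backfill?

0.325

K_a = (1 − sin φ)/(1 + sin φ) = (1 − sin 30.6°)/(1 + sin 30.6°) = 0.3253.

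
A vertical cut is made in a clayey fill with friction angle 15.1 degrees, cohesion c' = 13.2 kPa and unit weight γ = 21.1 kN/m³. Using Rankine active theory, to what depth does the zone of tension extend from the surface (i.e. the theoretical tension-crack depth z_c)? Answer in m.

K_a = tan²(45° − 15.1°/2) = 0.5867; √K_a = 0.7659.
The active pressure is zero where K_a γ z = 2c√K_a, so z_c = 2c/(γ√K_a) = 2×13.2/(21.1×0.7659) = 1.634 m.

1.63 m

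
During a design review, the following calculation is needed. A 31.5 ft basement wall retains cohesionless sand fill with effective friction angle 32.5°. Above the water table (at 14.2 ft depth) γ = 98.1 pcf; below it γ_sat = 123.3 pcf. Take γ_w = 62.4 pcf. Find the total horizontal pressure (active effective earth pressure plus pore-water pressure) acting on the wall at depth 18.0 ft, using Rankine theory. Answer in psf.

K_a = (1 − sin φ)/(1 + sin φ) = 0.3010.
γ' = 123.3 − 62.4 = 60.90 pcf.
Effective vertical stress at 18.0 ft: σ'_v = 98.1×14.2 + 60.90×3.80 = 1624 psf.
σ'_h = K_a σ'_v = 0.3010 × 1624 = 488.9 psf; u = γ_w × 3.80 = 237.1 psf.
Total σ_h = 488.9 + 237.1 = 726.0 psf.

726 psf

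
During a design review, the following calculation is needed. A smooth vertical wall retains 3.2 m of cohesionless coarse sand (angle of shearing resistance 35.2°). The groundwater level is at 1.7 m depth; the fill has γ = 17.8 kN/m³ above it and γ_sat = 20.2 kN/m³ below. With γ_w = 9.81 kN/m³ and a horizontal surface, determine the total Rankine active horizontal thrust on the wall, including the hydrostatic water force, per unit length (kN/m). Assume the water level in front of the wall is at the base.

33.3 kN/m

K_a = tan²(45° − φ/2) = 0.2687.
γ' = 20.2 − 9.81 = 10.39 kN/m³. Depth below WT = 1.5 m.
σ'_h at WT = K_a γ d_w = 8.130 kPa; at base = 8.130 + K_a γ' × 1.5 = 12.32 kPa.
P₁ (0–1.7 m) = ½×8.130×1.7 = 6.911. P₂ (1.7–3.2 m) = ½(8.130+12.32)×1.5 = 15.34.
P_w = ½ γ_w h₂² = 0.5×9.81×1.5² = 11.04. Total = 6.911+15.34+11.04 = 33.28 kN/m.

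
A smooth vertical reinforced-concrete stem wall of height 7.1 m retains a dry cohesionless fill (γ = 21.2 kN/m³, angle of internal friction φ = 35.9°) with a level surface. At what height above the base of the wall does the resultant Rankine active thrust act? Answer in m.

K_a = 0.2607.
The pressure distribution is triangular, so the resultant acts at H/3 above the base = 7.1/3 = 2.367 m.

2.37 m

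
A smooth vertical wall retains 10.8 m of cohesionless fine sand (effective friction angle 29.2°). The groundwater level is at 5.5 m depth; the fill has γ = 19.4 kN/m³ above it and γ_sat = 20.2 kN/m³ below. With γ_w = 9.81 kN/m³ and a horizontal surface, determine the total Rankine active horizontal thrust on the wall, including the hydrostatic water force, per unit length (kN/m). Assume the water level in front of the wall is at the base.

484 kN/m

K_a = tan²(45° − φ/2) = 0.3442.
γ' = 20.2 − 9.81 = 10.39 kN/m³. Depth below WT = 5.3 m.
σ'_h at WT = K_a γ d_w = 36.73 kPa; at base = 36.73 + K_a γ' × 5.3 = 55.68 kPa.
P₁ (0–5.5 m) = ½×36.73×5.5 = 101.0. P₂ (5.5–10.8 m) = ½(36.73+55.68)×5.3 = 244.9.
P_w = ½ γ_w h₂² = 0.5×9.81×5.3² = 137.8. Total = 101.0+244.9+137.8 = 483.7 kN/m.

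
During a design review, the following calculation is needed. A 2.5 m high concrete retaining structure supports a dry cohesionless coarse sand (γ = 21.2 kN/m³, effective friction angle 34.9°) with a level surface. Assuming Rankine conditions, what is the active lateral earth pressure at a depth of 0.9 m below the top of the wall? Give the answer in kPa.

5.19 kPa

K_a = (1 − sin φ)/(1 + sin φ) = 0.2721.
σ_h = K_a γ z = 0.2721 × 21.2 × 0.9 = 5.193 kPa.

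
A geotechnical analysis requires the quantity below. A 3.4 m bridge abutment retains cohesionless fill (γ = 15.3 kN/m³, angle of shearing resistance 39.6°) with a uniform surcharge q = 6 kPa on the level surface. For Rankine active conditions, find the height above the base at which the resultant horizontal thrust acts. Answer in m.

K_a = 0.2214.
Triangular part P₁ = ½K_aγH² = 19.58 at H/3 = 1.133 m; rectangular part P₂ = K_a q H = 4.517 at H/2 = 1.700 m.
ȳ = (P₁·1.133 + P₂·1.700)/(P₁+P₂) = 1.240 m.

1.24 m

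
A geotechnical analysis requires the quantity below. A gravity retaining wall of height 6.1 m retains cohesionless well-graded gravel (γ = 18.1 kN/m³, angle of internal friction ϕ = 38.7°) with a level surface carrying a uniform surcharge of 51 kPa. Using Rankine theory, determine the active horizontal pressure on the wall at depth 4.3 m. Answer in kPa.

K_a = (1 − sin φ)/(1 + sin φ) = 0.2306.
σ_v = γz + q = 18.1 × 4.3 + 51 = 128.8 kPa.
σ_h = K_a σ_v = 0.2306 × 128.8 = 29.71 kPa.

29.7 kPa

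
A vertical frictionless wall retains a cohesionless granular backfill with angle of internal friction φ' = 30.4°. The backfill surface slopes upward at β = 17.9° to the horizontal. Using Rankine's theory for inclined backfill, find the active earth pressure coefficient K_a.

0.386

K_a = cos β · (cos β − √(cos²β − cos²φ)) / (cos β + √(cos²β − cos²φ)).
cos β = 0.9516, cos φ = 0.8625, √(cos²β − cos²φ) = 0.4020.
K_a = 0.9516 × (0.9516 − 0.4020)/(0.9516 + 0.4020) = 0.3864.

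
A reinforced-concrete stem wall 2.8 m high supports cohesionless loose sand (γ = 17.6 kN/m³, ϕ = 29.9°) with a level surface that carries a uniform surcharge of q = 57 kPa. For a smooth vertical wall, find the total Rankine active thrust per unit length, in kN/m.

76.5 kN/m

K_a = tan²(45° − φ/2) = 0.3347.
Soil triangle: ½ K_a γ H² = 0.5×0.3347×17.6×2.8² = 23.09 kN/m.
Surcharge rectangle: K_a q H = 0.3347×57×2.8 = 53.41 kN/m.
Total = 23.09 + 53.41 = 76.50 kN/m.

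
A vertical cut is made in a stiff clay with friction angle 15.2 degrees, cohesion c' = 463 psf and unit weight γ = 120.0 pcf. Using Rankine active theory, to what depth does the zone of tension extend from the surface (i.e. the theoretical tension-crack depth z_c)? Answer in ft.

K_a = tan²(45° − 15.2°/2) = 0.5845; √K_a = 0.7646.
The active pressure is zero where K_a γ z = 2c√K_a, so z_c = 2c/(γ√K_a) = 2×463/(120.0×0.7646) = 10.09 ft.

10.1 ft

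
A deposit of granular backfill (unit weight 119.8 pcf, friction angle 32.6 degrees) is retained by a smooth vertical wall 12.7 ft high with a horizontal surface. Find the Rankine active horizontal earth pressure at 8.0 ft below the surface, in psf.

K_a = (1 − sin φ)/(1 + sin φ) = 0.2997.
σ_h = K_a γ z = 0.2997 × 119.8 × 8.0 = 287.3 psf.

287 psf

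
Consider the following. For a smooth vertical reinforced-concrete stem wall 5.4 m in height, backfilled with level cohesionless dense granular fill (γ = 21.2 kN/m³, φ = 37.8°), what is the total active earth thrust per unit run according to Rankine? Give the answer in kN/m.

K_a = tan²(45° − φ/2) = 0.2400.
P_a = ½ K_a γ H² = 0.5 × 0.2400 × 21.2 × 5.4² = 74.18 kN/m.

74.2 kN/m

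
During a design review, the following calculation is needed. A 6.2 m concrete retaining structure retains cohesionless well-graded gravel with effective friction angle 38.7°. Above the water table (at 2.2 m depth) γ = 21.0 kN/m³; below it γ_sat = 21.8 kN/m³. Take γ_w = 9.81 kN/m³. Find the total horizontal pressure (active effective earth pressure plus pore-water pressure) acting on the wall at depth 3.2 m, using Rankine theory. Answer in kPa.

23.2 kPa

K_a = (1 − sin φ)/(1 + sin φ) = 0.2306.
γ' = 21.8 − 9.81 = 11.99 kN/m³.
Effective vertical stress at 3.2 m: σ'_v = 21.0×2.2 + 11.99×1.00 = 58.19 kPa.
σ'_h = K_a σ'_v = 0.2306 × 58.19 = 13.42 kPa; u = γ_w × 1.00 = 9.810 kPa.
Total σ_h = 13.42 + 9.810 = 23.23 kPa.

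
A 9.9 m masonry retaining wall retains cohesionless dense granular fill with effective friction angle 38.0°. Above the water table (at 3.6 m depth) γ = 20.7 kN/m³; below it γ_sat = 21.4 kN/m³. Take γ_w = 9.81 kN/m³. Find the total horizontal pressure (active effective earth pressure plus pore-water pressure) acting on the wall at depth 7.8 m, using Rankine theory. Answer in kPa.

K_a = (1 − sin φ)/(1 + sin φ) = 0.2379.
γ' = 21.4 − 9.81 = 11.59 kN/m³.
Effective vertical stress at 7.8 m: σ'_v = 20.7×3.6 + 11.59×4.20 = 123.2 kPa.
σ'_h = K_a σ'_v = 0.2379 × 123.2 = 29.31 kPa; u = γ_w × 4.20 = 41.20 kPa.
Total σ_h = 29.31 + 41.20 = 70.51 kPa.

70.5 kPa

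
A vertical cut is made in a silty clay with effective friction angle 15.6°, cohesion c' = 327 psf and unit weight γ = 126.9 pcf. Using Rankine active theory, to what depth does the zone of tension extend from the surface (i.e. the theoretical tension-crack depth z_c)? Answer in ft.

K_a = tan²(45° − 15.6°/2) = 0.5761; √K_a = 0.7590.
The active pressure is zero where K_a γ z = 2c√K_a, so z_c = 2c/(γ√K_a) = 2×327/(126.9×0.7590) = 6.790 ft.

6.79 ft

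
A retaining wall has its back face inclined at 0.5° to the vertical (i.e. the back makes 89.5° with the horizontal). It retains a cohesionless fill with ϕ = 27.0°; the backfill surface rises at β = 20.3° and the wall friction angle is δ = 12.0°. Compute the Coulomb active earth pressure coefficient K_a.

K_a = sin²(α+φ) / [sin²α · sin(α−δ) · (1 + √{sin(φ+δ)sin(φ−β) / (sin(α−δ)sin(α+β))})²].
With α = 89.5°, φ = 27.0°, δ = 12.0°, β = 20.3°: K_a = 0.4986.

0.499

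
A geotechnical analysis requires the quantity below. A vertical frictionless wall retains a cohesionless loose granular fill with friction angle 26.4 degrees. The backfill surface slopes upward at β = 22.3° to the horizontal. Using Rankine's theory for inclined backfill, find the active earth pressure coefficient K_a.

0.555

K_a = cos β · (cos β − √(cos²β − cos²φ)) / (cos β + √(cos²β − cos²φ)).
cos β = 0.9252, cos φ = 0.8957, √(cos²β − cos²φ) = 0.2318.
K_a = 0.9252 × (0.9252 − 0.2318)/(0.9252 + 0.2318) = 0.5545.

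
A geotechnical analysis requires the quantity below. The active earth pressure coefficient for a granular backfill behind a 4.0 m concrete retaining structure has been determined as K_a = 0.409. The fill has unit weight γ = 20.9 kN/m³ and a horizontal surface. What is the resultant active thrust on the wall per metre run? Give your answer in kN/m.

68.4 kN/m

P = ½ K_a γ H² = 0.5 × 0.409 × 20.9 × 4.0² = 68.38 kN/m.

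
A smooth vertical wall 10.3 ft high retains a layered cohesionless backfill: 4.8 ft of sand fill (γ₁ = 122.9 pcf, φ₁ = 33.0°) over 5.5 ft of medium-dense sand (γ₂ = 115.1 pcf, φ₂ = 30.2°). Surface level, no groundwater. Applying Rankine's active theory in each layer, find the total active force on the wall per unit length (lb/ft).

2070 lb/ft

K_a1 = tan²(45°−33.0°/2) = 0.2948; K_a2 = tan²(45°−30.2°/2) = 0.3307.
Layer 1: σ at base = K_a1 γ₁ h₁ = 173.9 psf; P₁ = ½×173.9×4.8 = 417.4.
Layer 2: σ_v at top = γ₁h₁ = 589.9; σ_h top = K_a2×589.9 = 195.1; σ_h base = K_a2×(589.9+115.1×5.5) = 404.4.
P₂ = ½(195.1+404.4)×5.5 = 1648. Total P_a = 417.4+1648 = 2066 lb/ft.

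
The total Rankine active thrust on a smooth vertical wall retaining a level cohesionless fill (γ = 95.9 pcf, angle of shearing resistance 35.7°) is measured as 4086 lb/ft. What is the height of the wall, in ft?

K_a = 0.2630. P_a = ½ K_a γ H² ⇒ H = √(2P_a/(K_a γ)).
H = √(2×4086/(0.2630×95.9)) = 18.00 ft.

18.0 ft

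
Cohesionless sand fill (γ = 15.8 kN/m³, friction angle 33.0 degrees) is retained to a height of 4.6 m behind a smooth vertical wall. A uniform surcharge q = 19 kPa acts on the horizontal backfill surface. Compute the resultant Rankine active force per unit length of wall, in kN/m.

K_a = tan²(45° − φ/2) = 0.2948.
Soil triangle: ½ K_a γ H² = 0.5×0.2948×15.8×4.6² = 49.28 kN/m.
Surcharge rectangle: K_a q H = 0.2948×19×4.6 = 25.77 kN/m.
Total = 49.28 + 25.77 = 75.05 kN/m.

75.0 kN/m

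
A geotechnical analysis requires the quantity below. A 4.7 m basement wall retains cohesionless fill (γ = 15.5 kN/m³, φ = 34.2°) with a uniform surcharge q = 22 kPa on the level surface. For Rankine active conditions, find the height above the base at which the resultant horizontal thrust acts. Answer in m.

K_a = 0.2803.
Triangular part P₁ = ½K_aγH² = 47.99 at H/3 = 1.567 m; rectangular part P₂ = K_a q H = 28.99 at H/2 = 2.350 m.
ȳ = (P₁·1.567 + P₂·2.350)/(P₁+P₂) = 1.862 m.

1.86 m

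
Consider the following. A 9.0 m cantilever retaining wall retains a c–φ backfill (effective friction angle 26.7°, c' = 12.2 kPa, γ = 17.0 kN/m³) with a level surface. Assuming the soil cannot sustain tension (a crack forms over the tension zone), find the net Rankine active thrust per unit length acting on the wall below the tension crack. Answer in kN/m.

K_a = 0.3800; √K_a = 0.6164.
Tension-crack depth z_c = 2c/(γ√K_a) = 2×12.2/(17.0×0.6164) = 2.328 m.
σ_a at base = K_a γ H − 2c√K_a = 0.3800×17.0×9.0 − 2×12.2×0.6164 = 43.09 kPa.
P_a = ½ × 43.09 × (H − z_c) = 0.5×43.09×6.672 = 143.7 kN/m.

144 kN/m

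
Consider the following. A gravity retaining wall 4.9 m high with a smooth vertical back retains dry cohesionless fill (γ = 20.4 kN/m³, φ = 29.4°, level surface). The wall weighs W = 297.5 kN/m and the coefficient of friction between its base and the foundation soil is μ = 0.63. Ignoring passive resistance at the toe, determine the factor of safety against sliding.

K_a = tan²(45° − 29.4°/2) = 0.3415.
P_a = ½K_aγH² = 0.5×0.3415×20.4×4.9² = 83.63 kN/m, acting at H/3 = 1.633 m above the base.
FS_sliding = μW / P_a = 0.63×297.5 / 83.63 = 2.241.

2.24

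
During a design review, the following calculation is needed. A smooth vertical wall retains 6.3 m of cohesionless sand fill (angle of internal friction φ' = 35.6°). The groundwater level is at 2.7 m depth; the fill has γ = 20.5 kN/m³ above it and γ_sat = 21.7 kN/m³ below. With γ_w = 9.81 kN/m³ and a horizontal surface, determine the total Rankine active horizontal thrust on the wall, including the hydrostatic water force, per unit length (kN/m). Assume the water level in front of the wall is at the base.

K_a = tan²(45° − φ/2) = 0.2641.
γ' = 21.7 − 9.81 = 11.89 kN/m³. Depth below WT = 3.6 m.
σ'_h at WT = K_a γ d_w = 14.62 kPa; at base = 14.62 + K_a γ' × 3.6 = 25.92 kPa.
P₁ (0–2.7 m) = ½×14.62×2.7 = 19.74. P₂ (2.7–6.3 m) = ½(14.62+25.92)×3.6 = 72.98.
P_w = ½ γ_w h₂² = 0.5×9.81×3.6² = 63.57. Total = 19.74+72.98+63.57 = 156.3 kN/m.

156 kN/m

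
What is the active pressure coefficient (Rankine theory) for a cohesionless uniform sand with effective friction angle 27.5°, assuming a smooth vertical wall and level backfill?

K_a = (1 − sin φ)/(1 + sin φ) = (1 − sin 27.5°)/(1 + sin 27.5°) = 0.3682.

0.368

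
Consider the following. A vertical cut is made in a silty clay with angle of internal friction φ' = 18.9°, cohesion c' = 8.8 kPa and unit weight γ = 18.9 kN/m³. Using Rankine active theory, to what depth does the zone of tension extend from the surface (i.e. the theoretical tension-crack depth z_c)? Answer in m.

1.30 m

K_a = tan²(45° − 18.9°/2) = 0.5107; √K_a = 0.7146.
The active pressure is zero where K_a γ z = 2c√K_a, so z_c = 2c/(γ√K_a) = 2×8.8/(18.9×0.7146) = 1.303 m.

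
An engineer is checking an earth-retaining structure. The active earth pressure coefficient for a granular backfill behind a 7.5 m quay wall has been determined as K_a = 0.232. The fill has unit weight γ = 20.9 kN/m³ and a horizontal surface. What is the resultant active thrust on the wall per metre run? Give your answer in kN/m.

P = ½ K_a γ H² = 0.5 × 0.232 × 20.9 × 7.5² = 136.4 kN/m.

136 kN/m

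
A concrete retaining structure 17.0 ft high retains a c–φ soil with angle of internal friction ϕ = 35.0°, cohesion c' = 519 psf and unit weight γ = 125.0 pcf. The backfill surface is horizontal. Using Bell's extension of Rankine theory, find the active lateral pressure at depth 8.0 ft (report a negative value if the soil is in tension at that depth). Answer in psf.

-269 psf

K_a = (1 − sin φ)/(1 + sin φ) = 0.2710.
σ_a = K_a γ z − 2c√K_a = 0.2710×125.0×8.0 − 2×519×0.5206 = -269.4 psf.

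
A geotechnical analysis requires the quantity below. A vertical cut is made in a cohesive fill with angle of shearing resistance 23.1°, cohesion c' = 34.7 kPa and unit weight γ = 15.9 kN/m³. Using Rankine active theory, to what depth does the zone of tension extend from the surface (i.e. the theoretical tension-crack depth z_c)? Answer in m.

K_a = tan²(45° − 23.1°/2) = 0.4364; √K_a = 0.6606.
The active pressure is zero where K_a γ z = 2c√K_a, so z_c = 2c/(γ√K_a) = 2×34.7/(15.9×0.6606) = 6.607 m.

6.61 m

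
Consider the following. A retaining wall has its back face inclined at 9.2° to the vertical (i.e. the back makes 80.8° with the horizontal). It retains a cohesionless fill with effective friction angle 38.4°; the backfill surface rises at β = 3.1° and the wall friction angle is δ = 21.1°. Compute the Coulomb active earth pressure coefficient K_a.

0.292

K_a = sin²(α+φ) / [sin²α · sin(α−δ) · (1 + √{sin(φ+δ)sin(φ−β) / (sin(α−δ)sin(α+β))})²].
With α = 80.8°, φ = 38.4°, δ = 21.1°, β = 3.1°: K_a = 0.2919.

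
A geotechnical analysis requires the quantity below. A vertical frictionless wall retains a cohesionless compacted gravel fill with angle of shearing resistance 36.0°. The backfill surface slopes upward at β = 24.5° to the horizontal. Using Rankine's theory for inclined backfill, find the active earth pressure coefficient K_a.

K_a = cos β · (cos β − √(cos²β − cos²φ)) / (cos β + √(cos²β − cos²φ)).
cos β = 0.9100, cos φ = 0.8090, √(cos²β − cos²φ) = 0.4166.
K_a = 0.9100 × (0.9100 − 0.4166)/(0.9100 + 0.4166) = 0.3385.

0.338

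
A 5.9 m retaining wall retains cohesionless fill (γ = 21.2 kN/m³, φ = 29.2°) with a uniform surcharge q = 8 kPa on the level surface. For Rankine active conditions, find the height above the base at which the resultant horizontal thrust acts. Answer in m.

2.08 m

K_a = 0.3442.
Triangular part P₁ = ½K_aγH² = 127.0 at H/3 = 1.967 m; rectangular part P₂ = K_a q H = 16.25 at H/2 = 2.950 m.
ȳ = (P₁·1.967 + P₂·2.950)/(P₁+P₂) = 2.078 m.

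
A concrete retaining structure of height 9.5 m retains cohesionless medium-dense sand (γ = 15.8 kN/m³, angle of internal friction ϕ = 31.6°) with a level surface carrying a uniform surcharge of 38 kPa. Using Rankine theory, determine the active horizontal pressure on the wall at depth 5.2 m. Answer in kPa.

K_a = (1 − sin φ)/(1 + sin φ) = 0.3123.
σ_v = γz + q = 15.8 × 5.2 + 38 = 120.2 kPa.
σ_h = K_a σ_v = 0.3123 × 120.2 = 37.53 kPa.

37.5 kPa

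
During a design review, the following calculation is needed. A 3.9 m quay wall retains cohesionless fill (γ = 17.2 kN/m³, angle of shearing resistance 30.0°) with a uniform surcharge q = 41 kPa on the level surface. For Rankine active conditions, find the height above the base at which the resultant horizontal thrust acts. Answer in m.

1.66 m

K_a = 0.3333.
Triangular part P₁ = ½K_aγH² = 43.60 at H/3 = 1.300 m; rectangular part P₂ = K_a q H = 53.30 at H/2 = 1.950 m.
ȳ = (P₁·1.300 + P₂·1.950)/(P₁+P₂) = 1.658 m.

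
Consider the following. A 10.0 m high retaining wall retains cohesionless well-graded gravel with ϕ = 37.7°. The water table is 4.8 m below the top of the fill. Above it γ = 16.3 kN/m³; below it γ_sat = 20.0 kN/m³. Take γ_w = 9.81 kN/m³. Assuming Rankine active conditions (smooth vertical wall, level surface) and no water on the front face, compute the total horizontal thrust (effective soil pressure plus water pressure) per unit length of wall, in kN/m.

309 kN/m

K_a = tan²(45° − φ/2) = 0.2411.
γ' = 20.0 − 9.81 = 10.19 kN/m³. Depth below WT = 5.2 m.
σ'_h at WT = K_a γ d_w = 18.86 kPa; at base = 18.86 + K_a γ' × 5.2 = 31.63 kPa.
P₁ (0–4.8 m) = ½×18.86×4.8 = 45.27. P₂ (4.8–10.0 m) = ½(18.86+31.63)×5.2 = 131.3.
P_w = ½ γ_w h₂² = 0.5×9.81×5.2² = 132.6. Total = 45.27+131.3+132.6 = 309.2 kN/m.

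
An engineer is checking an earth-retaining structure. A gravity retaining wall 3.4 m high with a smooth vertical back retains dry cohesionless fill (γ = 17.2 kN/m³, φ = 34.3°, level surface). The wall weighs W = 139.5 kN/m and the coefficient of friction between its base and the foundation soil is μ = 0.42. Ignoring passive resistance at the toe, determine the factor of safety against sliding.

K_a = tan²(45° − 34.3°/2) = 0.2792.
P_a = ½K_aγH² = 0.5×0.2792×17.2×3.4² = 27.75 kN/m, acting at H/3 = 1.133 m above the base.
FS_sliding = μW / P_a = 0.42×139.5 / 27.75 = 2.111.

2.11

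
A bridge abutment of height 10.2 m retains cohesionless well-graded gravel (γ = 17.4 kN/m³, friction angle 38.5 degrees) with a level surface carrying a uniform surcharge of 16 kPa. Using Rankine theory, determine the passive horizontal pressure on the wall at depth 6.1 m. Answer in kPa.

K_p = (1 + sin φ)/(1 − sin φ) = 4.298.
σ_v = γz + q = 17.4 × 6.1 + 16 = 122.1 kPa.
σ_h = K_p σ_v = 4.298 × 122.1 = 525.0 kPa.

525 kPa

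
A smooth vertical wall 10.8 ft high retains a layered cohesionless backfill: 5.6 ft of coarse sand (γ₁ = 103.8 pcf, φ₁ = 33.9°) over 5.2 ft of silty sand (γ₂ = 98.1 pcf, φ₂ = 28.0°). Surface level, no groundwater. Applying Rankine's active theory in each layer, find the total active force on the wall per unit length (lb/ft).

2030 lb/ft

K_a1 = tan²(45°−33.9°/2) = 0.2839; K_a2 = tan²(45°−28.0°/2) = 0.3610.
Layer 1: σ at base = K_a1 γ₁ h₁ = 165.0 psf; P₁ = ½×165.0×5.6 = 462.1.
Layer 2: σ_v at top = γ₁h₁ = 581.3; σ_h top = K_a2×581.3 = 209.9; σ_h base = K_a2×(581.3+98.1×5.2) = 394.0.
P₂ = ½(209.9+394.0)×5.2 = 1570. Total P_a = 462.1+1570 = 2032 lb/ft.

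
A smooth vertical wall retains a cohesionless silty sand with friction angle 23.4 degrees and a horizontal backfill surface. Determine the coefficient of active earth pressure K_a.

0.431

K_a = tan²(45° − φ/2) = tan²(33.30°) = 0.4315.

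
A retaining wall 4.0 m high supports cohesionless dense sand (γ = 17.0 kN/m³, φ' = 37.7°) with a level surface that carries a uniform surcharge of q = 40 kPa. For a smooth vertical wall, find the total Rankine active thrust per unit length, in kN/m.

71.4 kN/m

K_a = tan²(45° − φ/2) = 0.2411.
Soil triangle: ½ K_a γ H² = 0.5×0.2411×17.0×4.0² = 32.78 kN/m.
Surcharge rectangle: K_a q H = 0.2411×40×4.0 = 38.57 kN/m.
Total = 32.78 + 38.57 = 71.35 kN/m.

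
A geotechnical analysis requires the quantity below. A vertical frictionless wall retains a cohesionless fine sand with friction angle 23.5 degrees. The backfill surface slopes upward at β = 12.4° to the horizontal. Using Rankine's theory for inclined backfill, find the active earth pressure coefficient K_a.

K_a = cos β · (cos β − √(cos²β − cos²φ)) / (cos β + √(cos²β − cos²φ)).
cos β = 0.9767, cos φ = 0.9171, √(cos²β − cos²φ) = 0.3360.
K_a = 0.9767 × (0.9767 − 0.3360)/(0.9767 + 0.3360) = 0.4767.

0.477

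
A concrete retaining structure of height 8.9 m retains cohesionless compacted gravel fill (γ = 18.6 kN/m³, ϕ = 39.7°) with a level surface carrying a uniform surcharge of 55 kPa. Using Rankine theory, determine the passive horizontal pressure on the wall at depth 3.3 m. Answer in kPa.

K_p = (1 + sin φ)/(1 − sin φ) = 4.537.
σ_v = γz + q = 18.6 × 3.3 + 55 = 116.4 kPa.
σ_h = K_p σ_v = 4.537 × 116.4 = 528.0 kPa.

528 kPa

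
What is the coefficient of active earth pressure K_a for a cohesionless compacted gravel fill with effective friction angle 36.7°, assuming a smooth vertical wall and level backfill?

K_a = (1 − sin φ)/(1 + sin φ) = (1 − sin 36.7°)/(1 + sin 36.7°) = 0.2519.

0.252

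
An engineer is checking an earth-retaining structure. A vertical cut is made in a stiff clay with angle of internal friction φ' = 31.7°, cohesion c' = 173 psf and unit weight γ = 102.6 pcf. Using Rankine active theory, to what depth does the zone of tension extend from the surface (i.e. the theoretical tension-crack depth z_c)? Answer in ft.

6.05 ft

K_a = tan²(45° − 31.7°/2) = 0.3111; √K_a = 0.5577.
The active pressure is zero where K_a γ z = 2c√K_a, so z_c = 2c/(γ√K_a) = 2×173/(102.6×0.5577) = 6.046 ft.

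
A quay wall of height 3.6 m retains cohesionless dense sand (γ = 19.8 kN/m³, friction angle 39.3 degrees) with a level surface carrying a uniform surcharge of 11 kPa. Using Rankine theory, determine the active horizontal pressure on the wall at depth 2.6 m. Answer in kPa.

14.0 kPa

K_a = (1 − sin φ)/(1 + sin φ) = 0.2245.
σ_v = γz + q = 19.8 × 2.6 + 11 = 62.48 kPa.
σ_h = K_a σ_v = 0.2245 × 62.48 = 14.02 kPa.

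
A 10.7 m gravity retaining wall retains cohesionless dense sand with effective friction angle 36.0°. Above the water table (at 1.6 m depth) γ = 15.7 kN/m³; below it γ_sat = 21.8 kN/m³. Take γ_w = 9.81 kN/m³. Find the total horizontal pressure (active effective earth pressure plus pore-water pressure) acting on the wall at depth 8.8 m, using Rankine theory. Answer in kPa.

99.6 kPa

K_a = (1 − sin φ)/(1 + sin φ) = 0.2596.
γ' = 21.8 − 9.81 = 11.99 kN/m³.
Effective vertical stress at 8.8 m: σ'_v = 15.7×1.6 + 11.99×7.20 = 111.4 kPa.
σ'_h = K_a σ'_v = 0.2596 × 111.4 = 28.93 kPa; u = γ_w × 7.20 = 70.63 kPa.
Total σ_h = 28.93 + 70.63 = 99.57 kPa.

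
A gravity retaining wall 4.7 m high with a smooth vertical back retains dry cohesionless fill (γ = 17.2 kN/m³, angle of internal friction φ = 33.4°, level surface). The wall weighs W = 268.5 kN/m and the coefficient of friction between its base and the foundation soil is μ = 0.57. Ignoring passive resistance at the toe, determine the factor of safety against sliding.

K_a = tan²(45° − 33.4°/2) = 0.2899.
P_a = ½K_aγH² = 0.5×0.2899×17.2×4.7² = 55.08 kN/m, acting at H/3 = 1.567 m above the base.
FS_sliding = μW / P_a = 0.57×268.5 / 55.08 = 2.779.

2.78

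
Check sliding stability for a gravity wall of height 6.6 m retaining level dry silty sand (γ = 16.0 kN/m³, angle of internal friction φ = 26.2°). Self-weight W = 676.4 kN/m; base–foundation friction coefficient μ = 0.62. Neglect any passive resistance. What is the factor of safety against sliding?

K_a = tan²(45° − 26.2°/2) = 0.3874.
P_a = ½K_aγH² = 0.5×0.3874×16.0×6.6² = 135.0 kN/m, acting at H/3 = 2.200 m above the base.
FS_sliding = μW / P_a = 0.62×676.4 / 135.0 = 3.106.

3.11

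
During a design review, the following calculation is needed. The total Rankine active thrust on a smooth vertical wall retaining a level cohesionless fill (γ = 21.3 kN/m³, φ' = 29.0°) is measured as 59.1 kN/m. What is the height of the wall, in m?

K_a = 0.3470. P_a = ½ K_a γ H² ⇒ H = √(2P_a/(K_a γ)).
H = √(2×59.1/(0.3470×21.3)) = 3.999 m.

4.00 m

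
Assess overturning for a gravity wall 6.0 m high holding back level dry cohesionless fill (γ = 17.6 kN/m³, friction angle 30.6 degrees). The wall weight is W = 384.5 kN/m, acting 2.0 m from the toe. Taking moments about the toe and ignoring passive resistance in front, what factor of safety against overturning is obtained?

K_a = tan²(45° − 30.6°/2) = 0.3253.
P_a = ½K_aγH² = 0.5×0.3253×17.6×6.0² = 103.1 kN/m, acting at H/3 = 2.000 m above the base.
Overturning moment M_o = P_a × H/3 = 103.1 × 2.000 = 206.1.
Resisting moment M_r = W × 2.0 = 384.5 × 2.0 = 769.0.
FS_overturning = M_r/M_o = 769.0/206.1 = 3.731.

3.73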